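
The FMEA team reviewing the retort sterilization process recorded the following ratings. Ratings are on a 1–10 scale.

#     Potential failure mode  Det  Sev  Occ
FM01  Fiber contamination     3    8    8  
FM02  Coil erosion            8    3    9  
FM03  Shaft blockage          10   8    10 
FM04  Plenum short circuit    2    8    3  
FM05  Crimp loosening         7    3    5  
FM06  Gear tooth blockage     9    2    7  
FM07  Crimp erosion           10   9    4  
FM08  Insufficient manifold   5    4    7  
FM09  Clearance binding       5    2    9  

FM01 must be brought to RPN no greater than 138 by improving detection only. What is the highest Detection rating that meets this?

FM01: S=8, O=8, D=3 → current RPN = 192.
Fixed product = 64. Need 64 × D ≤ 138, so D ≤ 138/64 = 2.16.
Maximum integer Detection rating = 2 (gives RPN 128; D=3 would give 192 > 138).

2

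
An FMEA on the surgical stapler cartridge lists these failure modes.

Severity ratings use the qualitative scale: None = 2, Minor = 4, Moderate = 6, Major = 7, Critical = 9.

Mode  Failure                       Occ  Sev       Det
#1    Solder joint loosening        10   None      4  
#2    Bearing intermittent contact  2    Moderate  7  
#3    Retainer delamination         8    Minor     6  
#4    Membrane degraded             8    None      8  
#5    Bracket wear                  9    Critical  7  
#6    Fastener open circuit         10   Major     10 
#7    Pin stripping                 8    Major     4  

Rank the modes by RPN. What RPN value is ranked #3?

RPN = Severity × Occurrence × Detection:
  #1: 2 × 10 × 4 = 80
  #2: 6 × 2 × 7 = 84
  #3: 4 × 8 × 6 = 192
  #4: 2 × 8 × 8 = 128
  #5: 9 × 9 × 7 = 567
  #6: 7 × 10 × 10 = 700
  #7: 7 × 8 × 4 = 224
Sorted descending: 700, 567, 224, 192, 128, 84, 80.
The third-highest RPN is 224 (#7).

224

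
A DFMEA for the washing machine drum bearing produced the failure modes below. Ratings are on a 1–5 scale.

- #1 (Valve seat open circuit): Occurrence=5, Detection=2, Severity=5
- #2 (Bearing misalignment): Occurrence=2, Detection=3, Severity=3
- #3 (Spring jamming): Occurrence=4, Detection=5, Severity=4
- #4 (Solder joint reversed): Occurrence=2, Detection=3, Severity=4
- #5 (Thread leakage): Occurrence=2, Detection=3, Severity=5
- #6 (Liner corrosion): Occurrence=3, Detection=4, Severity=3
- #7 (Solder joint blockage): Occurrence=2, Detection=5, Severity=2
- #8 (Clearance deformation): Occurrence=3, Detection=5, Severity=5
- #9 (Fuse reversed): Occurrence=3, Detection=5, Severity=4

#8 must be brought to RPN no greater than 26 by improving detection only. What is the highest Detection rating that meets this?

#8: S=5, O=3, D=5 → current RPN = 75.
Fixed product = 15. Need 15 × D ≤ 26, so D ≤ 26/15 = 1.73.
Maximum integer Detection rating = 1 (gives RPN 15; D=2 would give 30 > 26).

1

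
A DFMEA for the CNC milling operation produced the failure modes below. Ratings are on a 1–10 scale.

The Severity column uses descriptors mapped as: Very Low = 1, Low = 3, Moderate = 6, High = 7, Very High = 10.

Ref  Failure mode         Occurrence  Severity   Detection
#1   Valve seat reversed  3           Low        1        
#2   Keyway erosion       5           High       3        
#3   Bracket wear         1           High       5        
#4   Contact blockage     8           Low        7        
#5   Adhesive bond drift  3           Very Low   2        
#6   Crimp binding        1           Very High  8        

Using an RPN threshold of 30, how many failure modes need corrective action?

RPN = Severity × Occurrence × Detection:
  #1: 3 × 3 × 1 = 9
  #2: 7 × 5 × 3 = 105
  #3: 7 × 1 × 5 = 35
  #4: 3 × 8 × 7 = 168
  #5: 1 × 3 × 2 = 6
  #6: 10 × 1 × 8 = 80
Modes with RPN ≥ 30: #2 (105), #3 (35), #4 (168), #6 (80) → 4.

4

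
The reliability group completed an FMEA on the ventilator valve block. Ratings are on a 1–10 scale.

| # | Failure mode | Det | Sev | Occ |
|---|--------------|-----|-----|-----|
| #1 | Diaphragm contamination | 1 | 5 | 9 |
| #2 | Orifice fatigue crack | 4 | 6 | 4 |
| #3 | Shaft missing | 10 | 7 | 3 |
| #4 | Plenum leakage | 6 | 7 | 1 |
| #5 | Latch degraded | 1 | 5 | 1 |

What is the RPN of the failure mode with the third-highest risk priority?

45

RPN = Severity × Occurrence × Detection:
  #1: 5 × 9 × 1 = 45
  #2: 6 × 4 × 4 = 96
  #3: 7 × 3 × 10 = 210
  #4: 7 × 1 × 6 = 42
  #5: 5 × 1 × 1 = 5
Sorted descending: 210, 96, 45, 42, 5.
The third-highest RPN is 45 (#1).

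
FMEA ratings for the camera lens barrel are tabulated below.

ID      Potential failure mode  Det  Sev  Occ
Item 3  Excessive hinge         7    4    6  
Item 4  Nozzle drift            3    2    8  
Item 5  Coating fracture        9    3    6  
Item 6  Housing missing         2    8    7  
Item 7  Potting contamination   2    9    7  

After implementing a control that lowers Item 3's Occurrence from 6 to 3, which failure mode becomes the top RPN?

RPN = Severity × Occurrence × Detection:
  Item 3: 4 × 6 × 7 = 168
  Item 4: 2 × 8 × 3 = 48
  Item 5: 3 × 6 × 9 = 162
  Item 6: 8 × 7 × 2 = 112
  Item 7: 9 × 7 × 2 = 126
After action: Item 3 → 4 × 3 × 7 = 84.
Revised RPNs: Item 5=162, Item 7=126, Item 6=112, Item 3=84, Item 4=48.
Highest is now Item 5 (162).

Item 5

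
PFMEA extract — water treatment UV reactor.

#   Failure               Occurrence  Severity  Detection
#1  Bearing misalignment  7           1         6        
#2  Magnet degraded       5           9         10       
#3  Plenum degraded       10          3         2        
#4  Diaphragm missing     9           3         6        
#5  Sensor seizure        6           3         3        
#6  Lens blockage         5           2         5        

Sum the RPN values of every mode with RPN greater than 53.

RPN = Severity × Occurrence × Detection:
  #1: 1 × 7 × 6 = 42
  #2: 9 × 5 × 10 = 450
  #3: 3 × 10 × 2 = 60
  #4: 3 × 9 × 6 = 162
  #5: 3 × 6 × 3 = 54
  #6: 2 × 5 × 5 = 50
RPN > 53: #2 (450), #3 (60), #4 (162), #5 (54).
Sum: 450 + 60 + 162 + 54 = 726.

726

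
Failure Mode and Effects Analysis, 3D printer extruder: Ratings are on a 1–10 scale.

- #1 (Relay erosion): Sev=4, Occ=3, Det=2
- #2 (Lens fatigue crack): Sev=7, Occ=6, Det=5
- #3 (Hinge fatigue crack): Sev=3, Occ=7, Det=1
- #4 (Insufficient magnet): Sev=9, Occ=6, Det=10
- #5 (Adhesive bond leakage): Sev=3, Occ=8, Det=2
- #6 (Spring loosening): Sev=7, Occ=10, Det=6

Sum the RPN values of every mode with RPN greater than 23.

RPN = Severity × Occurrence × Detection:
  #1: 4 × 3 × 2 = 24
  #2: 7 × 6 × 5 = 210
  #3: 3 × 7 × 1 = 21
  #4: 9 × 6 × 10 = 540
  #5: 3 × 8 × 2 = 48
  #6: 7 × 10 × 6 = 420
RPN > 23: #1 (24), #2 (210), #4 (540), #5 (48), #6 (420).
Sum: 24 + 210 + 540 + 48 + 420 = 1242.

1242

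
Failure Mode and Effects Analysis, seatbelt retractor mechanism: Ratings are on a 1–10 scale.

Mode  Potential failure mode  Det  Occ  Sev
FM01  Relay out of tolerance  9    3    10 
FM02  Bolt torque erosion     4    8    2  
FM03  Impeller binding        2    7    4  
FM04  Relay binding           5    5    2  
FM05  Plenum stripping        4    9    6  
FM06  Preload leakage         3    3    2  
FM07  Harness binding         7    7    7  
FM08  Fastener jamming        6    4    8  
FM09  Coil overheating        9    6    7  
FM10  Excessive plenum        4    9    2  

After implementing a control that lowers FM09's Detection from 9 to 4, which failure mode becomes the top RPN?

RPN = Severity × Occurrence × Detection:
  FM01: 10 × 3 × 9 = 270
  FM02: 2 × 8 × 4 = 64
  FM03: 4 × 7 × 2 = 56
  FM04: 2 × 5 × 5 = 50
  FM05: 6 × 9 × 4 = 216
  FM06: 2 × 3 × 3 = 18
  FM07: 7 × 7 × 7 = 343
  FM08: 8 × 4 × 6 = 192
  FM09: 7 × 6 × 9 = 378
  FM10: 2 × 9 × 4 = 72
After action: FM09 → 7 × 6 × 4 = 168.
Revised RPNs: FM07=343, FM01=270, FM05=216, FM08=192, FM09=168, FM10=72, FM02=64, FM03=56, FM04=50, FM06=18.
Highest is now FM07 (343).

FM07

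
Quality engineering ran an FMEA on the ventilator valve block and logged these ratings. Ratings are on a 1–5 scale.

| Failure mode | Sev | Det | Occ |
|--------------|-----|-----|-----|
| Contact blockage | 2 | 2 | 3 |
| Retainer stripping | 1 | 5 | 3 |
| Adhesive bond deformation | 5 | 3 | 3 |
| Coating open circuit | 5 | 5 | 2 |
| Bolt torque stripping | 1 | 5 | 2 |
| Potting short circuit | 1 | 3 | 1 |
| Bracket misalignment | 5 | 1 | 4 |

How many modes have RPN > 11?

RPN = Severity × Occurrence × Detection:
  Contact blockage: 2 × 3 × 2 = 12
  Retainer stripping: 1 × 3 × 5 = 15
  Adhesive bond deformation: 5 × 3 × 3 = 45
  Coating open circuit: 5 × 2 × 5 = 50
  Bolt torque stripping: 1 × 2 × 5 = 10
  Potting short circuit: 1 × 1 × 3 = 3
  Bracket misalignment: 5 × 4 × 1 = 20
Modes with RPN > 11: Contact blockage (12), Retainer stripping (15), Adhesive bond deformation (45), Coating open circuit (50), Bracket misalignment (20) → 5.

5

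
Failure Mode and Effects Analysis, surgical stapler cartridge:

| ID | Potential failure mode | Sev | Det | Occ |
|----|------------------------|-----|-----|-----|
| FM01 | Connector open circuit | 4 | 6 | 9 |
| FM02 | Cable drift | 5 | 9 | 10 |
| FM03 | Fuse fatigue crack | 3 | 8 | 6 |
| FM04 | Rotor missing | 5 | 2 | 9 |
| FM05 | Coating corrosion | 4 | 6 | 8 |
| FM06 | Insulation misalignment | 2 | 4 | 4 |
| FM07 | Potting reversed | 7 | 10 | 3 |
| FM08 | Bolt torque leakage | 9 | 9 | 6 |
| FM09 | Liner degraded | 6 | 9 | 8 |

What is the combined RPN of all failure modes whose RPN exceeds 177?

1986

RPN = Severity × Occurrence × Detection:
  FM01: 4 × 9 × 6 = 216
  FM02: 5 × 10 × 9 = 450
  FM03: 3 × 6 × 8 = 144
  FM04: 5 × 9 × 2 = 90
  FM05: 4 × 8 × 6 = 192
  FM06: 2 × 4 × 4 = 32
  FM07: 7 × 3 × 10 = 210
  FM08: 9 × 6 × 9 = 486
  FM09: 6 × 8 × 9 = 432
RPN > 177: FM01 (216), FM02 (450), FM05 (192), FM07 (210), FM08 (486), FM09 (432).
Sum: 216 + 450 + 192 + 210 + 486 + 432 = 1986.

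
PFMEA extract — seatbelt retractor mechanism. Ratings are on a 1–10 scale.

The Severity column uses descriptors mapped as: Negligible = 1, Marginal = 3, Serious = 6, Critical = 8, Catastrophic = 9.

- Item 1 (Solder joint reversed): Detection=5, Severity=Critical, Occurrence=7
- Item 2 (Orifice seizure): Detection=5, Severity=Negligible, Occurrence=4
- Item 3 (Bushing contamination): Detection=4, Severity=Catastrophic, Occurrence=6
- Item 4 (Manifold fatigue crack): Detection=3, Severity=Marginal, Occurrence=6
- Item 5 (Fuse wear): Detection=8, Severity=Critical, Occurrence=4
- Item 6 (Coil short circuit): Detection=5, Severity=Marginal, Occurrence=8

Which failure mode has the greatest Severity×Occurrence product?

Criticality = Severity × Occurrence:
  Item 1: 8 × 7 = 56
  Item 2: 1 × 4 = 4
  Item 3: 9 × 6 = 54
  Item 4: 3 × 6 = 18
  Item 5: 8 × 4 = 32
  Item 6: 3 × 8 = 24
Highest criticality is 56 → Item 1.

Item 1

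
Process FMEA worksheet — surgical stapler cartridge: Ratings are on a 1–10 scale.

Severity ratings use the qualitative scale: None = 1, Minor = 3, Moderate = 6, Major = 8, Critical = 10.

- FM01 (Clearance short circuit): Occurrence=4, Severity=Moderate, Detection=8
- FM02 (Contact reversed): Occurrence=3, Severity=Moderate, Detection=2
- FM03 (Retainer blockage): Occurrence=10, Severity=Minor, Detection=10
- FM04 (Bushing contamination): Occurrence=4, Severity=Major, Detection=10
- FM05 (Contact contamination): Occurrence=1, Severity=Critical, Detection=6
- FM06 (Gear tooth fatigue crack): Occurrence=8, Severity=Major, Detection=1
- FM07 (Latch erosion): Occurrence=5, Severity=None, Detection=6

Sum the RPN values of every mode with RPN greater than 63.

876

RPN = Severity × Occurrence × Detection:
  FM01: 6 × 4 × 8 = 192
  FM02: 6 × 3 × 2 = 36
  FM03: 3 × 10 × 10 = 300
  FM04: 8 × 4 × 10 = 320
  FM05: 10 × 1 × 6 = 60
  FM06: 8 × 8 × 1 = 64
  FM07: 1 × 5 × 6 = 30
RPN > 63: FM01 (192), FM03 (300), FM04 (320), FM06 (64).
Sum: 192 + 300 + 320 + 64 = 876.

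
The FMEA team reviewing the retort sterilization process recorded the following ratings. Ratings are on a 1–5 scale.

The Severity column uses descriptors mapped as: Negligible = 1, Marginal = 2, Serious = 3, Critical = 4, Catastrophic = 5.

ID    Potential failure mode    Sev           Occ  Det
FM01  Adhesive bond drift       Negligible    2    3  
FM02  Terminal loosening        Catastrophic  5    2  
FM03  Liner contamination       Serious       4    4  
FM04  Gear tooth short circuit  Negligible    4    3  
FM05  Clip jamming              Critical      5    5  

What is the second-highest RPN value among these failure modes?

50

RPN = Severity × Occurrence × Detection:
  FM01: 1 × 2 × 3 = 6
  FM02: 5 × 5 × 2 = 50
  FM03: 3 × 4 × 4 = 48
  FM04: 1 × 4 × 3 = 12
  FM05: 4 × 5 × 5 = 100
Sorted descending: 100, 50, 48, 12, 6.
The second-highest RPN is 50 (FM02).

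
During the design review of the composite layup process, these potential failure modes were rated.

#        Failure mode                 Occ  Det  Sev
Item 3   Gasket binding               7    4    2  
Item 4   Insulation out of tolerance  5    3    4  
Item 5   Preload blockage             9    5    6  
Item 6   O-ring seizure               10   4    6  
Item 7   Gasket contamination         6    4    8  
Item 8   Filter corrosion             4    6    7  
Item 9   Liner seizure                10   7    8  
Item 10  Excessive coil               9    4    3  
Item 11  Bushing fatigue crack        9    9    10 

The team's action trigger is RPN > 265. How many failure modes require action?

3

RPN = Severity × Occurrence × Detection:
  Item 3: 2 × 7 × 4 = 56
  Item 4: 4 × 5 × 3 = 60
  Item 5: 6 × 9 × 5 = 270
  Item 6: 6 × 10 × 4 = 240
  Item 7: 8 × 6 × 4 = 192
  Item 8: 7 × 4 × 6 = 168
  Item 9: 8 × 10 × 7 = 560
  Item 10: 3 × 9 × 4 = 108
  Item 11: 10 × 9 × 9 = 810
Modes with RPN > 265: Item 5 (270), Item 9 (560), Item 11 (810) → 3.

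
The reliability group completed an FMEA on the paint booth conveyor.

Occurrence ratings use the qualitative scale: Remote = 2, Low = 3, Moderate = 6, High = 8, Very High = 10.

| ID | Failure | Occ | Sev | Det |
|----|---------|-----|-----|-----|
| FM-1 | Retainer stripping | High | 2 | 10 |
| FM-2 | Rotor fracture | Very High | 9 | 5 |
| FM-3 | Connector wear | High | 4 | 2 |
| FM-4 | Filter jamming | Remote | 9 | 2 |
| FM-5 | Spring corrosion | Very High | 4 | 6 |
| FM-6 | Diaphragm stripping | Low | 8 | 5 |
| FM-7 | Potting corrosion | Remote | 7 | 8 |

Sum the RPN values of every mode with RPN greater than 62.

1146

RPN = Severity × Occurrence × Detection:
  FM-1: 2 × 8 × 10 = 160
  FM-2: 9 × 10 × 5 = 450
  FM-3: 4 × 8 × 2 = 64
  FM-4: 9 × 2 × 2 = 36
  FM-5: 4 × 10 × 6 = 240
  FM-6: 8 × 3 × 5 = 120
  FM-7: 7 × 2 × 8 = 112
RPN > 62: FM-1 (160), FM-2 (450), FM-3 (64), FM-5 (240), FM-6 (120), FM-7 (112).
Sum: 160 + 450 + 64 + 240 + 120 + 112 = 1146.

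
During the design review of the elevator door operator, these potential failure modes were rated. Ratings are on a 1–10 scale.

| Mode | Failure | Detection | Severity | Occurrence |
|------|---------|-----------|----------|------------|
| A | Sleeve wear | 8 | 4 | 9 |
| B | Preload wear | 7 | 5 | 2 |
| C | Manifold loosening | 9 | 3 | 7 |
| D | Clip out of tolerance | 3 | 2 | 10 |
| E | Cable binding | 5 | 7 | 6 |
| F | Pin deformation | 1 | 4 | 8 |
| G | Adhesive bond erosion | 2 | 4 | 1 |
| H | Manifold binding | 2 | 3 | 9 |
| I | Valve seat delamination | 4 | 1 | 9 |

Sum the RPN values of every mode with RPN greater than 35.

RPN = Severity × Occurrence × Detection:
  A: 4 × 9 × 8 = 288
  B: 5 × 2 × 7 = 70
  C: 3 × 7 × 9 = 189
  D: 2 × 10 × 3 = 60
  E: 7 × 6 × 5 = 210
  F: 4 × 8 × 1 = 32
  G: 4 × 1 × 2 = 8
  H: 3 × 9 × 2 = 54
  I: 1 × 9 × 4 = 36
RPN > 35: A (288), B (70), C (189), D (60), E (210), H (54), I (36).
Sum: 288 + 70 + 189 + 60 + 210 + 54 + 36 = 907.

907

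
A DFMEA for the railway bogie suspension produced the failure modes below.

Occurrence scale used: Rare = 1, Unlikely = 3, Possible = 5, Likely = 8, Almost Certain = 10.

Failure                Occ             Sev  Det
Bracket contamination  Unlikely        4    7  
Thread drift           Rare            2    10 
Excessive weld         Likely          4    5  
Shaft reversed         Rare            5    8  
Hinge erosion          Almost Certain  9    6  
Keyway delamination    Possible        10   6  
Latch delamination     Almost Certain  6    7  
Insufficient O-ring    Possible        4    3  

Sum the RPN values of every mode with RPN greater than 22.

1604

RPN = Severity × Occurrence × Detection:
  Bracket contamination: 4 × 3 × 7 = 84
  Thread drift: 2 × 1 × 10 = 20
  Excessive weld: 4 × 8 × 5 = 160
  Shaft reversed: 5 × 1 × 8 = 40
  Hinge erosion: 9 × 10 × 6 = 540
  Keyway delamination: 10 × 5 × 6 = 300
  Latch delamination: 6 × 10 × 7 = 420
  Insufficient O-ring: 4 × 5 × 3 = 60
RPN > 22: Bracket contamination (84), Excessive weld (160), Shaft reversed (40), Hinge erosion (540), Keyway delamination (300), Latch delamination (420), Insufficient O-ring (60).
Sum: 84 + 160 + 40 + 540 + 300 + 420 + 60 = 1604.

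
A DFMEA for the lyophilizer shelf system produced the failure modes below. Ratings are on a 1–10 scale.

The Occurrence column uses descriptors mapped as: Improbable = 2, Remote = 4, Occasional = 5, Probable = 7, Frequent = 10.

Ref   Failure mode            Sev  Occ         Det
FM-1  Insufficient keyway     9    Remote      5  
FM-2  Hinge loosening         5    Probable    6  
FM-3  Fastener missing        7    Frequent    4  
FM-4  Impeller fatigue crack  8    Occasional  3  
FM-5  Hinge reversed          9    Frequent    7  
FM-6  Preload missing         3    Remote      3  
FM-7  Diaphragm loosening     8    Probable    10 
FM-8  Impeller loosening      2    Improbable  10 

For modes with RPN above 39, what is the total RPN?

2020

RPN = Severity × Occurrence × Detection:
  FM-1: 9 × 4 × 5 = 180
  FM-2: 5 × 7 × 6 = 210
  FM-3: 7 × 10 × 4 = 280
  FM-4: 8 × 5 × 3 = 120
  FM-5: 9 × 10 × 7 = 630
  FM-6: 3 × 4 × 3 = 36
  FM-7: 8 × 7 × 10 = 560
  FM-8: 2 × 2 × 10 = 40
RPN > 39: FM-1 (180), FM-2 (210), FM-3 (280), FM-4 (120), FM-5 (630), FM-7 (560), FM-8 (40).
Sum: 180 + 210 + 280 + 120 + 630 + 560 + 40 = 2020.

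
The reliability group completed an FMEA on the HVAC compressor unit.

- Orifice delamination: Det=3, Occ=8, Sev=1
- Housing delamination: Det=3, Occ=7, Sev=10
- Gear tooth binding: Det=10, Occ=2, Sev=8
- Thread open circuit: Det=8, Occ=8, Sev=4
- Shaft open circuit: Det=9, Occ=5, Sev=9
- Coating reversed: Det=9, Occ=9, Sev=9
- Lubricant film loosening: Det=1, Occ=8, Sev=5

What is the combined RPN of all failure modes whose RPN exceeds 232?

RPN = Severity × Occurrence × Detection:
  Orifice delamination: 1 × 8 × 3 = 24
  Housing delamination: 10 × 7 × 3 = 210
  Gear tooth binding: 8 × 2 × 10 = 160
  Thread open circuit: 4 × 8 × 8 = 256
  Shaft open circuit: 9 × 5 × 9 = 405
  Coating reversed: 9 × 9 × 9 = 729
  Lubricant film loosening: 5 × 8 × 1 = 40
RPN > 232: Thread open circuit (256), Shaft open circuit (405), Coating reversed (729).
Sum: 256 + 405 + 729 = 1390.

1390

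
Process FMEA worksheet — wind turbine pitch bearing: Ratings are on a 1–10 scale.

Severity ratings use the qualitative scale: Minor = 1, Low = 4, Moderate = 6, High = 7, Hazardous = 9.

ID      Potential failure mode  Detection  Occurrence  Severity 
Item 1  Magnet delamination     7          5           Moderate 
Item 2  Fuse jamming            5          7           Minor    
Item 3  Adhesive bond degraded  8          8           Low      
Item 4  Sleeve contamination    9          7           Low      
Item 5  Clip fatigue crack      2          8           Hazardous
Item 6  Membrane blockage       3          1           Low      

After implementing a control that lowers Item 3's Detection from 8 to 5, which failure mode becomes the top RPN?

Item 4

RPN = Severity × Occurrence × Detection:
  Item 1: 6 × 5 × 7 = 210
  Item 2: 1 × 7 × 5 = 35
  Item 3: 4 × 8 × 8 = 256
  Item 4: 4 × 7 × 9 = 252
  Item 5: 9 × 8 × 2 = 144
  Item 6: 4 × 1 × 3 = 12
After action: Item 3 → 4 × 8 × 5 = 160.
Revised RPNs: Item 4=252, Item 1=210, Item 3=160, Item 5=144, Item 2=35, Item 6=12.
Highest is now Item 4 (252).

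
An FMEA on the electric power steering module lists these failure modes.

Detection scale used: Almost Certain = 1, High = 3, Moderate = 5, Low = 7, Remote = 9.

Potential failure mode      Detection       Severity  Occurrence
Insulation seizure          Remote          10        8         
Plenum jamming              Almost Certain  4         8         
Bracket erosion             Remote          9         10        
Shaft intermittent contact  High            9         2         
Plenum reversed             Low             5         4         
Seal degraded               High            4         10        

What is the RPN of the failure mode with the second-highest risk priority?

RPN = Severity × Occurrence × Detection:
  Insulation seizure: 10 × 8 × 9 = 720
  Plenum jamming: 4 × 8 × 1 = 32
  Bracket erosion: 9 × 10 × 9 = 810
  Shaft intermittent contact: 9 × 2 × 3 = 54
  Plenum reversed: 5 × 4 × 7 = 140
  Seal degraded: 4 × 10 × 3 = 120
Sorted descending: 810, 720, 140, 120, 54, 32.
The second-highest RPN is 720 (Insulation seizure).

720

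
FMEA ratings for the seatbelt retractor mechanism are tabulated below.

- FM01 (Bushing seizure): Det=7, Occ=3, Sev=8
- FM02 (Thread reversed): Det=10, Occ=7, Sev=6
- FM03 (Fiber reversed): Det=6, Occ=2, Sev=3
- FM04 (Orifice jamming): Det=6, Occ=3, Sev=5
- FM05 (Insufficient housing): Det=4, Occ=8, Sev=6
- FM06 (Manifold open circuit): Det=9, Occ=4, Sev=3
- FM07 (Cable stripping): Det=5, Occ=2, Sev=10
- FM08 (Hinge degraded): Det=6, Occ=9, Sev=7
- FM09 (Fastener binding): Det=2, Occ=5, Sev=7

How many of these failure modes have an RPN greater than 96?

6

RPN = Severity × Occurrence × Detection:
  FM01: 8 × 3 × 7 = 168
  FM02: 6 × 7 × 10 = 420
  FM03: 3 × 2 × 6 = 36
  FM04: 5 × 3 × 6 = 90
  FM05: 6 × 8 × 4 = 192
  FM06: 3 × 4 × 9 = 108
  FM07: 10 × 2 × 5 = 100
  FM08: 7 × 9 × 6 = 378
  FM09: 7 × 5 × 2 = 70
Modes with RPN > 96: FM01 (168), FM02 (420), FM05 (192), FM06 (108), FM07 (100), FM08 (378) → 6.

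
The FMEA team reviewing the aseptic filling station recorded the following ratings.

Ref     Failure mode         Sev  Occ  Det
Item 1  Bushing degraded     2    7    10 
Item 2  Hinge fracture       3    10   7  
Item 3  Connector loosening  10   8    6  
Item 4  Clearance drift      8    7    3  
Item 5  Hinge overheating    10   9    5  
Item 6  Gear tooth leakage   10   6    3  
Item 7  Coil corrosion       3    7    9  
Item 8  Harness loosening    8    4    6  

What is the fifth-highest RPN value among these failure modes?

189

RPN = Severity × Occurrence × Detection:
  Item 1: 2 × 7 × 10 = 140
  Item 2: 3 × 10 × 7 = 210
  Item 3: 10 × 8 × 6 = 480
  Item 4: 8 × 7 × 3 = 168
  Item 5: 10 × 9 × 5 = 450
  Item 6: 10 × 6 × 3 = 180
  Item 7: 3 × 7 × 9 = 189
  Item 8: 8 × 4 × 6 = 192
Sorted descending: 480, 450, 210, 192, 189, 180, 168, 140.
The fifth-highest RPN is 189 (Item 7).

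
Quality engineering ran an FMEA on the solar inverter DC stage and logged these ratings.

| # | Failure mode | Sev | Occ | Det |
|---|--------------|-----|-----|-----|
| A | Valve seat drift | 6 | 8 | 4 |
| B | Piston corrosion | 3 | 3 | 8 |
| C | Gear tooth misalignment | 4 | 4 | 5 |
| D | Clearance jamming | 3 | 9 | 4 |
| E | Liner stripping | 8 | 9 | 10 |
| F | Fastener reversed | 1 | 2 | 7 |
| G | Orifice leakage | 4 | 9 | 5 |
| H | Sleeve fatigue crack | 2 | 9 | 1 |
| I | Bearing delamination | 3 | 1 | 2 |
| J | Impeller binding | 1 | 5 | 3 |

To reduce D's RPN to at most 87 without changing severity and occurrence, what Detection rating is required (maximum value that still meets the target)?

D: S=3, O=9, D=4 → current RPN = 108.
Fixed product = 27. Need 27 × D ≤ 87, so D ≤ 87/27 = 3.22.
Maximum integer Detection rating = 3 (gives RPN 81; D=4 would give 108 > 87).

3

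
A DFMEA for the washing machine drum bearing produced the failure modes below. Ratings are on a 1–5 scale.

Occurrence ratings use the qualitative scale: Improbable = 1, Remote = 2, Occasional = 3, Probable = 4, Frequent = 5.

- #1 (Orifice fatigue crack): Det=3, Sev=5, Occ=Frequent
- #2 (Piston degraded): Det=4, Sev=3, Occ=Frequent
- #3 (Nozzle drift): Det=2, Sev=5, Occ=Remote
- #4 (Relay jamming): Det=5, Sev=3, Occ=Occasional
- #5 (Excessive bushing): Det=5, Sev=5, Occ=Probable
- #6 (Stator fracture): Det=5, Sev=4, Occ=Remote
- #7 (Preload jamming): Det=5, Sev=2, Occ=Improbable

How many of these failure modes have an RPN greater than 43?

4

RPN = Severity × Occurrence × Detection:
  #1: 5 × 5 × 3 = 75
  #2: 3 × 5 × 4 = 60
  #3: 5 × 2 × 2 = 20
  #4: 3 × 3 × 5 = 45
  #5: 5 × 4 × 5 = 100
  #6: 4 × 2 × 5 = 40
  #7: 2 × 1 × 5 = 10
Modes with RPN > 43: #1 (75), #2 (60), #4 (45), #5 (100) → 4.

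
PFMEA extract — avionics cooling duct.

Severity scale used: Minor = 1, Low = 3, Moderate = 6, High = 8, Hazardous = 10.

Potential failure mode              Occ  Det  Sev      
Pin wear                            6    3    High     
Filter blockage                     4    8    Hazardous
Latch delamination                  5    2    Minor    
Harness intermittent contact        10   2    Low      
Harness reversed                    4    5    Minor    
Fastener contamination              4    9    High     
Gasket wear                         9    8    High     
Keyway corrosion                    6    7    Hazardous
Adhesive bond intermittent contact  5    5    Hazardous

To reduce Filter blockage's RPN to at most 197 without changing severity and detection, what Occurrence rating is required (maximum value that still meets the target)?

Filter blockage: S=10, O=4, D=8 → current RPN = 320.
Fixed product = 80. Need 80 × O ≤ 197, so O ≤ 197/80 = 2.46.
Maximum integer Occurrence rating = 2 (gives RPN 160; O=3 would give 240 > 197).

2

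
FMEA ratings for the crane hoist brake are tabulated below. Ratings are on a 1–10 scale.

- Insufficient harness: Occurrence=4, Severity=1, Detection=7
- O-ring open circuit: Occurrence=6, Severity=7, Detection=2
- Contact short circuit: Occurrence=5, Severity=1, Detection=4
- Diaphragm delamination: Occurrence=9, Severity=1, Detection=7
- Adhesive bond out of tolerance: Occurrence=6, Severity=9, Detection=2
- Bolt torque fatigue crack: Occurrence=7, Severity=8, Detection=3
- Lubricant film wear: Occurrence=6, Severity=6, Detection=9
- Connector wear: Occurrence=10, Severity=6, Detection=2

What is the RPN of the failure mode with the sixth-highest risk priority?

RPN = Severity × Occurrence × Detection:
  Insufficient harness: 1 × 4 × 7 = 28
  O-ring open circuit: 7 × 6 × 2 = 84
  Contact short circuit: 1 × 5 × 4 = 20
  Diaphragm delamination: 1 × 9 × 7 = 63
  Adhesive bond out of tolerance: 9 × 6 × 2 = 108
  Bolt torque fatigue crack: 8 × 7 × 3 = 168
  Lubricant film wear: 6 × 6 × 9 = 324
  Connector wear: 6 × 10 × 2 = 120
Sorted descending: 324, 168, 120, 108, 84, 63, 28, 20.
The sixth-highest RPN is 63 (Diaphragm delamination).

63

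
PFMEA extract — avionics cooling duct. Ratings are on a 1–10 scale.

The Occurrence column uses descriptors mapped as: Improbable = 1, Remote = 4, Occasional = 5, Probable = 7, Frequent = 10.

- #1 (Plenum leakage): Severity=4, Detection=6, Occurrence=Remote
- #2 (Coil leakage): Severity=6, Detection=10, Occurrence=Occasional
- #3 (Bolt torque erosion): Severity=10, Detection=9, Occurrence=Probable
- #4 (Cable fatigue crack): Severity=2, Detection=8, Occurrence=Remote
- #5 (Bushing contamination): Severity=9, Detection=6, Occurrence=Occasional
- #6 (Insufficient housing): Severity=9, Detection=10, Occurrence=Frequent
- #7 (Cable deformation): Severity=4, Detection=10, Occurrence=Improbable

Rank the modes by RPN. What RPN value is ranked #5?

RPN = Severity × Occurrence × Detection:
  #1: 4 × 4 × 6 = 96
  #2: 6 × 5 × 10 = 300
  #3: 10 × 7 × 9 = 630
  #4: 2 × 4 × 8 = 64
  #5: 9 × 5 × 6 = 270
  #6: 9 × 10 × 10 = 900
  #7: 4 × 1 × 10 = 40
Sorted descending: 900, 630, 300, 270, 96, 64, 40.
The fifth-highest RPN is 96 (#1).

96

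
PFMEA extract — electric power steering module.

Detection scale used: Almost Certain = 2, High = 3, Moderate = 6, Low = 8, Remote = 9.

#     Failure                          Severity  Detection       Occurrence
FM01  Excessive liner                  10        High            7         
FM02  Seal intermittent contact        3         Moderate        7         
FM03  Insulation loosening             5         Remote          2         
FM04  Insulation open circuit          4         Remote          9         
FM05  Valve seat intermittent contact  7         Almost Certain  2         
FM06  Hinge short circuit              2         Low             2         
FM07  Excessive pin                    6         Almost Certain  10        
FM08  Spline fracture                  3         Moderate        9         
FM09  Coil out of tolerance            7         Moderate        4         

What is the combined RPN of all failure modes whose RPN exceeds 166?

702

RPN = Severity × Occurrence × Detection:
  FM01: 10 × 7 × 3 = 210
  FM02: 3 × 7 × 6 = 126
  FM03: 5 × 2 × 9 = 90
  FM04: 4 × 9 × 9 = 324
  FM05: 7 × 2 × 2 = 28
  FM06: 2 × 2 × 8 = 32
  FM07: 6 × 10 × 2 = 120
  FM08: 3 × 9 × 6 = 162
  FM09: 7 × 4 × 6 = 168
RPN > 166: FM01 (210), FM04 (324), FM09 (168).
Sum: 210 + 324 + 168 = 702.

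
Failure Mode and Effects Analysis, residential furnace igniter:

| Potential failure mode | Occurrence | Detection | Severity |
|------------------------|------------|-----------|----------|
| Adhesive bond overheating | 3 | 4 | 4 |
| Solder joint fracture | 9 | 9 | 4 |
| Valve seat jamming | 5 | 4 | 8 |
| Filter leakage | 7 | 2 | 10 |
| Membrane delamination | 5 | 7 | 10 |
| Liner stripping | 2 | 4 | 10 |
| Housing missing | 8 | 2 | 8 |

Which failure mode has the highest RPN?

Membrane delamination

RPN = Severity × Occurrence × Detection:
  Adhesive bond overheating: 4 × 3 × 4 = 48
  Solder joint fracture: 4 × 9 × 9 = 324
  Valve seat jamming: 8 × 5 × 4 = 160
  Filter leakage: 10 × 7 × 2 = 140
  Membrane delamination: 10 × 5 × 7 = 350
  Liner stripping: 10 × 2 × 4 = 80
  Housing missing: 8 × 8 × 2 = 128
Highest RPN is 350 → Membrane delamination.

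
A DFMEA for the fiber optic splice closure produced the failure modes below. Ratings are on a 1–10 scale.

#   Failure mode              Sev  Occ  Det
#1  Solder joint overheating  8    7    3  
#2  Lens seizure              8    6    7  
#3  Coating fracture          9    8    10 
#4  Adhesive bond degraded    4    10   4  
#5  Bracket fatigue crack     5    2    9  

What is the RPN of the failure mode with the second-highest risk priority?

RPN = Severity × Occurrence × Detection:
  #1: 8 × 7 × 3 = 168
  #2: 8 × 6 × 7 = 336
  #3: 9 × 8 × 10 = 720
  #4: 4 × 10 × 4 = 160
  #5: 5 × 2 × 9 = 90
Sorted descending: 720, 336, 168, 160, 90.
The second-highest RPN is 336 (#2).

336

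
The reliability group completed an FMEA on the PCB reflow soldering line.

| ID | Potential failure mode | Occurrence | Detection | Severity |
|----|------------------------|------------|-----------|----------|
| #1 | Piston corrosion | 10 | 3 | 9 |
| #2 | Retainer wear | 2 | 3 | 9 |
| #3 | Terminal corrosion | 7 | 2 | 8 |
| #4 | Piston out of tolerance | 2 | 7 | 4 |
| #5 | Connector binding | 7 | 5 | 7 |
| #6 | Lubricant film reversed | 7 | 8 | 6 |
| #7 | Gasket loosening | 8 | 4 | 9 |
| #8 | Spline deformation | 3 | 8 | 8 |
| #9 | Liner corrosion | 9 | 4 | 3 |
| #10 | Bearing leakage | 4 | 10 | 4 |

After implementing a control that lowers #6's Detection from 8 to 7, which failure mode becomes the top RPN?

#6

RPN = Severity × Occurrence × Detection:
  #1: 9 × 10 × 3 = 270
  #2: 9 × 2 × 3 = 54
  #3: 8 × 7 × 2 = 112
  #4: 4 × 2 × 7 = 56
  #5: 7 × 7 × 5 = 245
  #6: 6 × 7 × 8 = 336
  #7: 9 × 8 × 4 = 288
  #8: 8 × 3 × 8 = 192
  #9: 3 × 9 × 4 = 108
  #10: 4 × 4 × 10 = 160
After action: #6 → 6 × 7 × 7 = 294.
Revised RPNs: #6=294, #7=288, #1=270, #5=245, #8=192, #10=160, #3=112, #9=108, #4=56, #2=54.
Highest is now #6 (294).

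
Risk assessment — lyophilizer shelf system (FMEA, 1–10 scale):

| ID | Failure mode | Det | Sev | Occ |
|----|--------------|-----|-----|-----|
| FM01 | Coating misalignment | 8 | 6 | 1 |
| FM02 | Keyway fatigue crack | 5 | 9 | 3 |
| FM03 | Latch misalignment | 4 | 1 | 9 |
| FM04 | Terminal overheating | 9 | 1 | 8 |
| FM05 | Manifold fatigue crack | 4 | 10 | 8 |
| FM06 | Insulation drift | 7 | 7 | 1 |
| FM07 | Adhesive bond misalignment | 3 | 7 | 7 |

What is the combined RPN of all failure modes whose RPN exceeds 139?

RPN = Severity × Occurrence × Detection:
  FM01: 6 × 1 × 8 = 48
  FM02: 9 × 3 × 5 = 135
  FM03: 1 × 9 × 4 = 36
  FM04: 1 × 8 × 9 = 72
  FM05: 10 × 8 × 4 = 320
  FM06: 7 × 1 × 7 = 49
  FM07: 7 × 7 × 3 = 147
RPN > 139: FM05 (320), FM07 (147).
Sum: 320 + 147 = 467.

467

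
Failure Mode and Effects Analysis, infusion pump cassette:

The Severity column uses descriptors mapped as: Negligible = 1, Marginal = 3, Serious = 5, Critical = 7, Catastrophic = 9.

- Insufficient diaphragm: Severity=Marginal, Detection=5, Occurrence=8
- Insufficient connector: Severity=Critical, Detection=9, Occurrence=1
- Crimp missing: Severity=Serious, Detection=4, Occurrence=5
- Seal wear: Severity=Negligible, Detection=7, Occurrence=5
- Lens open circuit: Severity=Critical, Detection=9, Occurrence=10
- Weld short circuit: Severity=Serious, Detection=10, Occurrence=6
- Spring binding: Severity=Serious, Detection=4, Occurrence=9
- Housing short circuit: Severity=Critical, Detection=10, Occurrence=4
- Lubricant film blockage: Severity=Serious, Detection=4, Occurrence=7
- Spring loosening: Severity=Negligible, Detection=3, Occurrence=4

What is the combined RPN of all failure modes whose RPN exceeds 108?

1650

RPN = Severity × Occurrence × Detection:
  Insufficient diaphragm: 3 × 8 × 5 = 120
  Insufficient connector: 7 × 1 × 9 = 63
  Crimp missing: 5 × 5 × 4 = 100
  Seal wear: 1 × 5 × 7 = 35
  Lens open circuit: 7 × 10 × 9 = 630
  Weld short circuit: 5 × 6 × 10 = 300
  Spring binding: 5 × 9 × 4 = 180
  Housing short circuit: 7 × 4 × 10 = 280
  Lubricant film blockage: 5 × 7 × 4 = 140
  Spring loosening: 1 × 4 × 3 = 12
RPN > 108: Insufficient diaphragm (120), Lens open circuit (630), Weld short circuit (300), Spring binding (180), Housing short circuit (280), Lubricant film blockage (140).
Sum: 120 + 630 + 300 + 180 + 280 + 140 = 1650.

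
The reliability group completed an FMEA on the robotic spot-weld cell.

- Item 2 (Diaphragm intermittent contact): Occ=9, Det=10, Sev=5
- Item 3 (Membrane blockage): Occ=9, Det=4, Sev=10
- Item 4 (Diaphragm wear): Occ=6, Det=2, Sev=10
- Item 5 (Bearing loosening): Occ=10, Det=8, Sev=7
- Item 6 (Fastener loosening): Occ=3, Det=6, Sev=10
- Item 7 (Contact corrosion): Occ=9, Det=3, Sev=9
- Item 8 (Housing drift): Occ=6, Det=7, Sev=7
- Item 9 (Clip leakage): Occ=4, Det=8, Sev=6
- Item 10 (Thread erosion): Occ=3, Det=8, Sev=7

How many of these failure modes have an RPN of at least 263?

4

RPN = Severity × Occurrence × Detection:
  Item 2: 5 × 9 × 10 = 450
  Item 3: 10 × 9 × 4 = 360
  Item 4: 10 × 6 × 2 = 120
  Item 5: 7 × 10 × 8 = 560
  Item 6: 10 × 3 × 6 = 180
  Item 7: 9 × 9 × 3 = 243
  Item 8: 7 × 6 × 7 = 294
  Item 9: 6 × 4 × 8 = 192
  Item 10: 7 × 3 × 8 = 168
Modes with RPN ≥ 263: Item 2 (450), Item 3 (360), Item 5 (560), Item 8 (294) → 4.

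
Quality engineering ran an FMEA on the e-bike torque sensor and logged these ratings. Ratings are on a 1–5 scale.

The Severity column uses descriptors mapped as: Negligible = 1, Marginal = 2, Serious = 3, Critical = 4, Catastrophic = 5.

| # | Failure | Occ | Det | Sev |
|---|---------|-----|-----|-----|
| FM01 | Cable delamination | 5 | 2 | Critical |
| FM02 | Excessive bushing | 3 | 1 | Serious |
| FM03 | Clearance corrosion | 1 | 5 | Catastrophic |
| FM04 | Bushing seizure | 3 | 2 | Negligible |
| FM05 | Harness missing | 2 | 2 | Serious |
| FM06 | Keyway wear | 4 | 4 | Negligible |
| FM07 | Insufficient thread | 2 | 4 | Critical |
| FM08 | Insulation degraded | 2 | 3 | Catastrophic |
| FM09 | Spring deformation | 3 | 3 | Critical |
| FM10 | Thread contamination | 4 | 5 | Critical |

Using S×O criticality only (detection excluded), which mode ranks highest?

FM01

Criticality = Severity × Occurrence:
  FM01: 4 × 5 = 20
  FM02: 3 × 3 = 9
  FM03: 5 × 1 = 5
  FM04: 1 × 3 = 3
  FM05: 3 × 2 = 6
  FM06: 1 × 4 = 4
  FM07: 4 × 2 = 8
  FM08: 5 × 2 = 10
  FM09: 4 × 3 = 12
  FM10: 4 × 4 = 16
Highest criticality is 20 → FM01.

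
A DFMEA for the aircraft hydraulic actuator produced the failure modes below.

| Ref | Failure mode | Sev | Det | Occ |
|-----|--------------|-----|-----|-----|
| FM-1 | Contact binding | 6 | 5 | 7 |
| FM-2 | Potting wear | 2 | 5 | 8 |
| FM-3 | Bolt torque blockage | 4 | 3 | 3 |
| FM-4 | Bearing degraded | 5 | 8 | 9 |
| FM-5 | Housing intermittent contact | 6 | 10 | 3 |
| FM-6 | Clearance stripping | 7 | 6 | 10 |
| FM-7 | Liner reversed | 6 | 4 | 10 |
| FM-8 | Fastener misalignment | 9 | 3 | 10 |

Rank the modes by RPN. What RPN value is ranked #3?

RPN = Severity × Occurrence × Detection:
  FM-1: 6 × 7 × 5 = 210
  FM-2: 2 × 8 × 5 = 80
  FM-3: 4 × 3 × 3 = 36
  FM-4: 5 × 9 × 8 = 360
  FM-5: 6 × 3 × 10 = 180
  FM-6: 7 × 10 × 6 = 420
  FM-7: 6 × 10 × 4 = 240
  FM-8: 9 × 10 × 3 = 270
Sorted descending: 420, 360, 270, 240, 210, 180, 80, 36.
The third-highest RPN is 270 (FM-8).

270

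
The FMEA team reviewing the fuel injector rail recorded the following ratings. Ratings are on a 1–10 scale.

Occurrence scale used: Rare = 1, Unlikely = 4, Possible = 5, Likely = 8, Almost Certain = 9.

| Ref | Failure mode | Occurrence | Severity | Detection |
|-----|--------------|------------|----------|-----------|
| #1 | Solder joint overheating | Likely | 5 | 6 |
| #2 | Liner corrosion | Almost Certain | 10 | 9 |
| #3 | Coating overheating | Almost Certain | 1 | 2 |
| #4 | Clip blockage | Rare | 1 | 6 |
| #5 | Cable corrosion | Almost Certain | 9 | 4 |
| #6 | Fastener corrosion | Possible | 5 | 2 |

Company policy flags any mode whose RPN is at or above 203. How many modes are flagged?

RPN = Severity × Occurrence × Detection:
  #1: 5 × 8 × 6 = 240
  #2: 10 × 9 × 9 = 810
  #3: 1 × 9 × 2 = 18
  #4: 1 × 1 × 6 = 6
  #5: 9 × 9 × 4 = 324
  #6: 5 × 5 × 2 = 50
Modes with RPN ≥ 203: #1 (240), #2 (810), #5 (324) → 3.

3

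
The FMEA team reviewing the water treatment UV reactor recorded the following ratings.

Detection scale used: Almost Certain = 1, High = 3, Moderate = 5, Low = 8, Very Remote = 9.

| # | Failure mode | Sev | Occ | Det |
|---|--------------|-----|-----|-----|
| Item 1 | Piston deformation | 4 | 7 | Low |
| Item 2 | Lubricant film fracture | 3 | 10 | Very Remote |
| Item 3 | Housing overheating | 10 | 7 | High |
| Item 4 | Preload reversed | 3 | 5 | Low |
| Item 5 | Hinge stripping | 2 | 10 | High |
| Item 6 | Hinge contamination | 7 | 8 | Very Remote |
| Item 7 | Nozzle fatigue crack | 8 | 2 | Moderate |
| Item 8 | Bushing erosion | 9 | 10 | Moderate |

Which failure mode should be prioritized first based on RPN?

RPN = Severity × Occurrence × Detection:
  Item 1: 4 × 7 × 8 = 224
  Item 2: 3 × 10 × 9 = 270
  Item 3: 10 × 7 × 3 = 210
  Item 4: 3 × 5 × 8 = 120
  Item 5: 2 × 10 × 3 = 60
  Item 6: 7 × 8 × 9 = 504
  Item 7: 8 × 2 × 5 = 80
  Item 8: 9 × 10 × 5 = 450
Highest RPN is 504 → Item 6.

Item 6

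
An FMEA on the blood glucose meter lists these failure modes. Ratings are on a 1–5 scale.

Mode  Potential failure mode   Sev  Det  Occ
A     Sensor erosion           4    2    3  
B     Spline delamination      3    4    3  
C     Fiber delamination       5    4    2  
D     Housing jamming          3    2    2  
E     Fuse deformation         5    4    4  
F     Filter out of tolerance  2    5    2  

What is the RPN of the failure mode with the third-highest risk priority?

36

RPN = Severity × Occurrence × Detection:
  A: 4 × 3 × 2 = 24
  B: 3 × 3 × 4 = 36
  C: 5 × 2 × 4 = 40
  D: 3 × 2 × 2 = 12
  E: 5 × 4 × 4 = 80
  F: 2 × 2 × 5 = 20
Sorted descending: 80, 40, 36, 24, 20, 12.
The third-highest RPN is 36 (B).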